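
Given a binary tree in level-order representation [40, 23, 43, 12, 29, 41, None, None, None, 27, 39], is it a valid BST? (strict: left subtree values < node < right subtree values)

Level-order array: [40, 23, 43, 12, 29, 41, None, None, None, 27, 39]
Validate using subtree bounds (lo, hi): at each node, require lo < value < hi,
then recurse left with hi=value and right with lo=value.
Preorder trace (stopping at first violation):
  at node 40 with bounds (-inf, +inf): OK
  at node 23 with bounds (-inf, 40): OK
  at node 12 with bounds (-inf, 23): OK
  at node 29 with bounds (23, 40): OK
  at node 27 with bounds (23, 29): OK
  at node 39 with bounds (29, 40): OK
  at node 43 with bounds (40, +inf): OK
  at node 41 with bounds (40, 43): OK
No violation found at any node.
Result: Valid BST


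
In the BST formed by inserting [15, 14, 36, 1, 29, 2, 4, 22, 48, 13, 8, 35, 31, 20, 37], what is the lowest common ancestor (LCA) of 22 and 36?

Tree insertion order: [15, 14, 36, 1, 29, 2, 4, 22, 48, 13, 8, 35, 31, 20, 37]
Tree (level-order array): [15, 14, 36, 1, None, 29, 48, None, 2, 22, 35, 37, None, None, 4, 20, None, 31, None, None, None, None, 13, None, None, None, None, 8]
In a BST, the LCA of p=22, q=36 is the first node v on the
root-to-leaf path with p <= v <= q (go left if both < v, right if both > v).
Walk from root:
  at 15: both 22 and 36 > 15, go right
  at 36: 22 <= 36 <= 36, this is the LCA
LCA = 36


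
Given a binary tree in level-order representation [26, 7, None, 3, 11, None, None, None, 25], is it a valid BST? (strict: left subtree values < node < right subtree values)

Level-order array: [26, 7, None, 3, 11, None, None, None, 25]
Validate using subtree bounds (lo, hi): at each node, require lo < value < hi,
then recurse left with hi=value and right with lo=value.
Preorder trace (stopping at first violation):
  at node 26 with bounds (-inf, +inf): OK
  at node 7 with bounds (-inf, 26): OK
  at node 3 with bounds (-inf, 7): OK
  at node 11 with bounds (7, 26): OK
  at node 25 with bounds (11, 26): OK
No violation found at any node.
Result: Valid BST


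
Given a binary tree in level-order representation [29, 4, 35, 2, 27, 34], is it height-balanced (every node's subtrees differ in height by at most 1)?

Tree (level-order array): [29, 4, 35, 2, 27, 34]
Definition: a tree is height-balanced if, at every node, |h(left) - h(right)| <= 1 (empty subtree has height -1).
Bottom-up per-node check:
  node 2: h_left=-1, h_right=-1, diff=0 [OK], height=0
  node 27: h_left=-1, h_right=-1, diff=0 [OK], height=0
  node 4: h_left=0, h_right=0, diff=0 [OK], height=1
  node 34: h_left=-1, h_right=-1, diff=0 [OK], height=0
  node 35: h_left=0, h_right=-1, diff=1 [OK], height=1
  node 29: h_left=1, h_right=1, diff=0 [OK], height=2
All nodes satisfy the balance condition.
Result: Balanced


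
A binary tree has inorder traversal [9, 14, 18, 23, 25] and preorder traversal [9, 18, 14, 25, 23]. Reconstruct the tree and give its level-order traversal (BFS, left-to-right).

Inorder:  [9, 14, 18, 23, 25]
Preorder: [9, 18, 14, 25, 23]
Algorithm: preorder visits root first, so consume preorder in order;
for each root, split the current inorder slice at that value into
left-subtree inorder and right-subtree inorder, then recurse.
Recursive splits:
  root=9; inorder splits into left=[], right=[14, 18, 23, 25]
  root=18; inorder splits into left=[14], right=[23, 25]
  root=14; inorder splits into left=[], right=[]
  root=25; inorder splits into left=[23], right=[]
  root=23; inorder splits into left=[], right=[]
Reconstructed level-order: [9, 18, 14, 25, 23]


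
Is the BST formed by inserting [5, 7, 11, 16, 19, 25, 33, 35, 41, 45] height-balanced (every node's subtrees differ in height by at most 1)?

Tree (level-order array): [5, None, 7, None, 11, None, 16, None, 19, None, 25, None, 33, None, 35, None, 41, None, 45]
Definition: a tree is height-balanced if, at every node, |h(left) - h(right)| <= 1 (empty subtree has height -1).
Bottom-up per-node check:
  node 45: h_left=-1, h_right=-1, diff=0 [OK], height=0
  node 41: h_left=-1, h_right=0, diff=1 [OK], height=1
  node 35: h_left=-1, h_right=1, diff=2 [FAIL (|-1-1|=2 > 1)], height=2
  node 33: h_left=-1, h_right=2, diff=3 [FAIL (|-1-2|=3 > 1)], height=3
  node 25: h_left=-1, h_right=3, diff=4 [FAIL (|-1-3|=4 > 1)], height=4
  node 19: h_left=-1, h_right=4, diff=5 [FAIL (|-1-4|=5 > 1)], height=5
  node 16: h_left=-1, h_right=5, diff=6 [FAIL (|-1-5|=6 > 1)], height=6
  node 11: h_left=-1, h_right=6, diff=7 [FAIL (|-1-6|=7 > 1)], height=7
  node 7: h_left=-1, h_right=7, diff=8 [FAIL (|-1-7|=8 > 1)], height=8
  node 5: h_left=-1, h_right=8, diff=9 [FAIL (|-1-8|=9 > 1)], height=9
Node 35 violates the condition: |-1 - 1| = 2 > 1.
Result: Not balanced


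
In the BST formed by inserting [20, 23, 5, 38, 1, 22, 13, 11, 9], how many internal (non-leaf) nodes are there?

Tree built from: [20, 23, 5, 38, 1, 22, 13, 11, 9]
Tree (level-order array): [20, 5, 23, 1, 13, 22, 38, None, None, 11, None, None, None, None, None, 9]
Rule: An internal node has at least one child.
Per-node child counts:
  node 20: 2 child(ren)
  node 5: 2 child(ren)
  node 1: 0 child(ren)
  node 13: 1 child(ren)
  node 11: 1 child(ren)
  node 9: 0 child(ren)
  node 23: 2 child(ren)
  node 22: 0 child(ren)
  node 38: 0 child(ren)
Matching nodes: [20, 5, 13, 11, 23]
Count of internal (non-leaf) nodes: 5


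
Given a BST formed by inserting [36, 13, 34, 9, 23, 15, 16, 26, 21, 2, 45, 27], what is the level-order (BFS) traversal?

Tree insertion order: [36, 13, 34, 9, 23, 15, 16, 26, 21, 2, 45, 27]
Tree (level-order array): [36, 13, 45, 9, 34, None, None, 2, None, 23, None, None, None, 15, 26, None, 16, None, 27, None, 21]
BFS from the root, enqueuing left then right child of each popped node:
  queue [36] -> pop 36, enqueue [13, 45], visited so far: [36]
  queue [13, 45] -> pop 13, enqueue [9, 34], visited so far: [36, 13]
  queue [45, 9, 34] -> pop 45, enqueue [none], visited so far: [36, 13, 45]
  queue [9, 34] -> pop 9, enqueue [2], visited so far: [36, 13, 45, 9]
  queue [34, 2] -> pop 34, enqueue [23], visited so far: [36, 13, 45, 9, 34]
  queue [2, 23] -> pop 2, enqueue [none], visited so far: [36, 13, 45, 9, 34, 2]
  queue [23] -> pop 23, enqueue [15, 26], visited so far: [36, 13, 45, 9, 34, 2, 23]
  queue [15, 26] -> pop 15, enqueue [16], visited so far: [36, 13, 45, 9, 34, 2, 23, 15]
  queue [26, 16] -> pop 26, enqueue [27], visited so far: [36, 13, 45, 9, 34, 2, 23, 15, 26]
  queue [16, 27] -> pop 16, enqueue [21], visited so far: [36, 13, 45, 9, 34, 2, 23, 15, 26, 16]
  queue [27, 21] -> pop 27, enqueue [none], visited so far: [36, 13, 45, 9, 34, 2, 23, 15, 26, 16, 27]
  queue [21] -> pop 21, enqueue [none], visited so far: [36, 13, 45, 9, 34, 2, 23, 15, 26, 16, 27, 21]
Result: [36, 13, 45, 9, 34, 2, 23, 15, 26, 16, 27, 21]


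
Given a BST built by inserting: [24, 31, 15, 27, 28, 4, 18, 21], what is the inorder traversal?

Tree insertion order: [24, 31, 15, 27, 28, 4, 18, 21]
Tree (level-order array): [24, 15, 31, 4, 18, 27, None, None, None, None, 21, None, 28]
Inorder traversal: [4, 15, 18, 21, 24, 27, 28, 31]


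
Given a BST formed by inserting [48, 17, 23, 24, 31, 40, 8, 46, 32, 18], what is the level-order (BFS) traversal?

Tree insertion order: [48, 17, 23, 24, 31, 40, 8, 46, 32, 18]
Tree (level-order array): [48, 17, None, 8, 23, None, None, 18, 24, None, None, None, 31, None, 40, 32, 46]
BFS from the root, enqueuing left then right child of each popped node:
  queue [48] -> pop 48, enqueue [17], visited so far: [48]
  queue [17] -> pop 17, enqueue [8, 23], visited so far: [48, 17]
  queue [8, 23] -> pop 8, enqueue [none], visited so far: [48, 17, 8]
  queue [23] -> pop 23, enqueue [18, 24], visited so far: [48, 17, 8, 23]
  queue [18, 24] -> pop 18, enqueue [none], visited so far: [48, 17, 8, 23, 18]
  queue [24] -> pop 24, enqueue [31], visited so far: [48, 17, 8, 23, 18, 24]
  queue [31] -> pop 31, enqueue [40], visited so far: [48, 17, 8, 23, 18, 24, 31]
  queue [40] -> pop 40, enqueue [32, 46], visited so far: [48, 17, 8, 23, 18, 24, 31, 40]
  queue [32, 46] -> pop 32, enqueue [none], visited so far: [48, 17, 8, 23, 18, 24, 31, 40, 32]
  queue [46] -> pop 46, enqueue [none], visited so far: [48, 17, 8, 23, 18, 24, 31, 40, 32, 46]
Result: [48, 17, 8, 23, 18, 24, 31, 40, 32, 46]


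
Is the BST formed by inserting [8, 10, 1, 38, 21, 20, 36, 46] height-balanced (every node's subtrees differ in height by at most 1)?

Tree (level-order array): [8, 1, 10, None, None, None, 38, 21, 46, 20, 36]
Definition: a tree is height-balanced if, at every node, |h(left) - h(right)| <= 1 (empty subtree has height -1).
Bottom-up per-node check:
  node 1: h_left=-1, h_right=-1, diff=0 [OK], height=0
  node 20: h_left=-1, h_right=-1, diff=0 [OK], height=0
  node 36: h_left=-1, h_right=-1, diff=0 [OK], height=0
  node 21: h_left=0, h_right=0, diff=0 [OK], height=1
  node 46: h_left=-1, h_right=-1, diff=0 [OK], height=0
  node 38: h_left=1, h_right=0, diff=1 [OK], height=2
  node 10: h_left=-1, h_right=2, diff=3 [FAIL (|-1-2|=3 > 1)], height=3
  node 8: h_left=0, h_right=3, diff=3 [FAIL (|0-3|=3 > 1)], height=4
Node 10 violates the condition: |-1 - 2| = 3 > 1.
Result: Not balanced


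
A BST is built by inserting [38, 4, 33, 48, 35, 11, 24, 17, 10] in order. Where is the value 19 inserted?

Starting tree (level order): [38, 4, 48, None, 33, None, None, 11, 35, 10, 24, None, None, None, None, 17]
Insertion path: 38 -> 4 -> 33 -> 11 -> 24 -> 17
Result: insert 19 as right child of 17
Final tree (level order): [38, 4, 48, None, 33, None, None, 11, 35, 10, 24, None, None, None, None, 17, None, None, 19]


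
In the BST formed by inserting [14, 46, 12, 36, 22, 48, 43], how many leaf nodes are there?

Tree built from: [14, 46, 12, 36, 22, 48, 43]
Tree (level-order array): [14, 12, 46, None, None, 36, 48, 22, 43]
Rule: A leaf has 0 children.
Per-node child counts:
  node 14: 2 child(ren)
  node 12: 0 child(ren)
  node 46: 2 child(ren)
  node 36: 2 child(ren)
  node 22: 0 child(ren)
  node 43: 0 child(ren)
  node 48: 0 child(ren)
Matching nodes: [12, 22, 43, 48]
Count of leaf nodes: 4


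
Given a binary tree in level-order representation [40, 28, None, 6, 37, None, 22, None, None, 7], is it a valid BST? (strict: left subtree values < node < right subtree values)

Level-order array: [40, 28, None, 6, 37, None, 22, None, None, 7]
Validate using subtree bounds (lo, hi): at each node, require lo < value < hi,
then recurse left with hi=value and right with lo=value.
Preorder trace (stopping at first violation):
  at node 40 with bounds (-inf, +inf): OK
  at node 28 with bounds (-inf, 40): OK
  at node 6 with bounds (-inf, 28): OK
  at node 22 with bounds (6, 28): OK
  at node 7 with bounds (6, 22): OK
  at node 37 with bounds (28, 40): OK
No violation found at any node.
Result: Valid BST


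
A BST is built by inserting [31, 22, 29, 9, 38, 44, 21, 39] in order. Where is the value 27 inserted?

Starting tree (level order): [31, 22, 38, 9, 29, None, 44, None, 21, None, None, 39]
Insertion path: 31 -> 22 -> 29
Result: insert 27 as left child of 29
Final tree (level order): [31, 22, 38, 9, 29, None, 44, None, 21, 27, None, 39]


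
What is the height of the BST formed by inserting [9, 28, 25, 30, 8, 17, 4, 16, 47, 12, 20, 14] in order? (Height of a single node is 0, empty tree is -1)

Insertion order: [9, 28, 25, 30, 8, 17, 4, 16, 47, 12, 20, 14]
Tree (level-order array): [9, 8, 28, 4, None, 25, 30, None, None, 17, None, None, 47, 16, 20, None, None, 12, None, None, None, None, 14]
Compute height bottom-up (empty subtree = -1):
  height(4) = 1 + max(-1, -1) = 0
  height(8) = 1 + max(0, -1) = 1
  height(14) = 1 + max(-1, -1) = 0
  height(12) = 1 + max(-1, 0) = 1
  height(16) = 1 + max(1, -1) = 2
  height(20) = 1 + max(-1, -1) = 0
  height(17) = 1 + max(2, 0) = 3
  height(25) = 1 + max(3, -1) = 4
  height(47) = 1 + max(-1, -1) = 0
  height(30) = 1 + max(-1, 0) = 1
  height(28) = 1 + max(4, 1) = 5
  height(9) = 1 + max(1, 5) = 6
Height = 6


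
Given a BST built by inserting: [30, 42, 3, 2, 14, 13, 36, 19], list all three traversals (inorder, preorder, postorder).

Tree insertion order: [30, 42, 3, 2, 14, 13, 36, 19]
Tree (level-order array): [30, 3, 42, 2, 14, 36, None, None, None, 13, 19]
Inorder (L, root, R): [2, 3, 13, 14, 19, 30, 36, 42]
Preorder (root, L, R): [30, 3, 2, 14, 13, 19, 42, 36]
Postorder (L, R, root): [2, 13, 19, 14, 3, 36, 42, 30]


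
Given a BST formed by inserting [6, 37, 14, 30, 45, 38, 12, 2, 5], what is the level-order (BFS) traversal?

Tree insertion order: [6, 37, 14, 30, 45, 38, 12, 2, 5]
Tree (level-order array): [6, 2, 37, None, 5, 14, 45, None, None, 12, 30, 38]
BFS from the root, enqueuing left then right child of each popped node:
  queue [6] -> pop 6, enqueue [2, 37], visited so far: [6]
  queue [2, 37] -> pop 2, enqueue [5], visited so far: [6, 2]
  queue [37, 5] -> pop 37, enqueue [14, 45], visited so far: [6, 2, 37]
  queue [5, 14, 45] -> pop 5, enqueue [none], visited so far: [6, 2, 37, 5]
  queue [14, 45] -> pop 14, enqueue [12, 30], visited so far: [6, 2, 37, 5, 14]
  queue [45, 12, 30] -> pop 45, enqueue [38], visited so far: [6, 2, 37, 5, 14, 45]
  queue [12, 30, 38] -> pop 12, enqueue [none], visited so far: [6, 2, 37, 5, 14, 45, 12]
  queue [30, 38] -> pop 30, enqueue [none], visited so far: [6, 2, 37, 5, 14, 45, 12, 30]
  queue [38] -> pop 38, enqueue [none], visited so far: [6, 2, 37, 5, 14, 45, 12, 30, 38]
Result: [6, 2, 37, 5, 14, 45, 12, 30, 38]


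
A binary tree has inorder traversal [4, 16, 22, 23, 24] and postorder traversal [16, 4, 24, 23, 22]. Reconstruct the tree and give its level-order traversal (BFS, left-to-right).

Inorder:   [4, 16, 22, 23, 24]
Postorder: [16, 4, 24, 23, 22]
Algorithm: postorder visits root last, so walk postorder right-to-left;
each value is the root of the current inorder slice — split it at that
value, recurse on the right subtree first, then the left.
Recursive splits:
  root=22; inorder splits into left=[4, 16], right=[23, 24]
  root=23; inorder splits into left=[], right=[24]
  root=24; inorder splits into left=[], right=[]
  root=4; inorder splits into left=[], right=[16]
  root=16; inorder splits into left=[], right=[]
Reconstructed level-order: [22, 4, 23, 16, 24]


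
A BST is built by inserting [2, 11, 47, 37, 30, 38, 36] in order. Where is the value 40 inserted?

Starting tree (level order): [2, None, 11, None, 47, 37, None, 30, 38, None, 36]
Insertion path: 2 -> 11 -> 47 -> 37 -> 38
Result: insert 40 as right child of 38
Final tree (level order): [2, None, 11, None, 47, 37, None, 30, 38, None, 36, None, 40]


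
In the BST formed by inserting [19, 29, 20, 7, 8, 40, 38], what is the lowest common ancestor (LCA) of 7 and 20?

Tree insertion order: [19, 29, 20, 7, 8, 40, 38]
Tree (level-order array): [19, 7, 29, None, 8, 20, 40, None, None, None, None, 38]
In a BST, the LCA of p=7, q=20 is the first node v on the
root-to-leaf path with p <= v <= q (go left if both < v, right if both > v).
Walk from root:
  at 19: 7 <= 19 <= 20, this is the LCA
LCA = 19


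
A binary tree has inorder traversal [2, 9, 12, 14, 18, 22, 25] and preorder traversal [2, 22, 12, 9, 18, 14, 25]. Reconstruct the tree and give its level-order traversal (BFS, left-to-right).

Inorder:  [2, 9, 12, 14, 18, 22, 25]
Preorder: [2, 22, 12, 9, 18, 14, 25]
Algorithm: preorder visits root first, so consume preorder in order;
for each root, split the current inorder slice at that value into
left-subtree inorder and right-subtree inorder, then recurse.
Recursive splits:
  root=2; inorder splits into left=[], right=[9, 12, 14, 18, 22, 25]
  root=22; inorder splits into left=[9, 12, 14, 18], right=[25]
  root=12; inorder splits into left=[9], right=[14, 18]
  root=9; inorder splits into left=[], right=[]
  root=18; inorder splits into left=[14], right=[]
  root=14; inorder splits into left=[], right=[]
  root=25; inorder splits into left=[], right=[]
Reconstructed level-order: [2, 22, 12, 25, 9, 18, 14]


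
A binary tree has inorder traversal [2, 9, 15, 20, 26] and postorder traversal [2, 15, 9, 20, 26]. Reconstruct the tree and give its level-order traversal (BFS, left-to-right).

Inorder:   [2, 9, 15, 20, 26]
Postorder: [2, 15, 9, 20, 26]
Algorithm: postorder visits root last, so walk postorder right-to-left;
each value is the root of the current inorder slice — split it at that
value, recurse on the right subtree first, then the left.
Recursive splits:
  root=26; inorder splits into left=[2, 9, 15, 20], right=[]
  root=20; inorder splits into left=[2, 9, 15], right=[]
  root=9; inorder splits into left=[2], right=[15]
  root=15; inorder splits into left=[], right=[]
  root=2; inorder splits into left=[], right=[]
Reconstructed level-order: [26, 20, 9, 2, 15]


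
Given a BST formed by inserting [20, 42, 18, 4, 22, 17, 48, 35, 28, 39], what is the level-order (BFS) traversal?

Tree insertion order: [20, 42, 18, 4, 22, 17, 48, 35, 28, 39]
Tree (level-order array): [20, 18, 42, 4, None, 22, 48, None, 17, None, 35, None, None, None, None, 28, 39]
BFS from the root, enqueuing left then right child of each popped node:
  queue [20] -> pop 20, enqueue [18, 42], visited so far: [20]
  queue [18, 42] -> pop 18, enqueue [4], visited so far: [20, 18]
  queue [42, 4] -> pop 42, enqueue [22, 48], visited so far: [20, 18, 42]
  queue [4, 22, 48] -> pop 4, enqueue [17], visited so far: [20, 18, 42, 4]
  queue [22, 48, 17] -> pop 22, enqueue [35], visited so far: [20, 18, 42, 4, 22]
  queue [48, 17, 35] -> pop 48, enqueue [none], visited so far: [20, 18, 42, 4, 22, 48]
  queue [17, 35] -> pop 17, enqueue [none], visited so far: [20, 18, 42, 4, 22, 48, 17]
  queue [35] -> pop 35, enqueue [28, 39], visited so far: [20, 18, 42, 4, 22, 48, 17, 35]
  queue [28, 39] -> pop 28, enqueue [none], visited so far: [20, 18, 42, 4, 22, 48, 17, 35, 28]
  queue [39] -> pop 39, enqueue [none], visited so far: [20, 18, 42, 4, 22, 48, 17, 35, 28, 39]
Result: [20, 18, 42, 4, 22, 48, 17, 35, 28, 39]


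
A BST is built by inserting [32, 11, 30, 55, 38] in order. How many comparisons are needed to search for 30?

Search path for 30: 32 -> 11 -> 30
Found: True
Comparisons: 3


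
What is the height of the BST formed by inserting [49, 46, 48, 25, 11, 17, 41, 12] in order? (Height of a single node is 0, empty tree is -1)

Insertion order: [49, 46, 48, 25, 11, 17, 41, 12]
Tree (level-order array): [49, 46, None, 25, 48, 11, 41, None, None, None, 17, None, None, 12]
Compute height bottom-up (empty subtree = -1):
  height(12) = 1 + max(-1, -1) = 0
  height(17) = 1 + max(0, -1) = 1
  height(11) = 1 + max(-1, 1) = 2
  height(41) = 1 + max(-1, -1) = 0
  height(25) = 1 + max(2, 0) = 3
  height(48) = 1 + max(-1, -1) = 0
  height(46) = 1 + max(3, 0) = 4
  height(49) = 1 + max(4, -1) = 5
Height = 5


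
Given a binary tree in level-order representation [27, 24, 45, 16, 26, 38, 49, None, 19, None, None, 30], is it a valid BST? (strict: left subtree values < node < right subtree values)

Level-order array: [27, 24, 45, 16, 26, 38, 49, None, 19, None, None, 30]
Validate using subtree bounds (lo, hi): at each node, require lo < value < hi,
then recurse left with hi=value and right with lo=value.
Preorder trace (stopping at first violation):
  at node 27 with bounds (-inf, +inf): OK
  at node 24 with bounds (-inf, 27): OK
  at node 16 with bounds (-inf, 24): OK
  at node 19 with bounds (16, 24): OK
  at node 26 with bounds (24, 27): OK
  at node 45 with bounds (27, +inf): OK
  at node 38 with bounds (27, 45): OK
  at node 30 with bounds (27, 38): OK
  at node 49 with bounds (45, +inf): OK
No violation found at any node.
Result: Valid BST


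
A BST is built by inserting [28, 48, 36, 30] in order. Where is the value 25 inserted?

Starting tree (level order): [28, None, 48, 36, None, 30]
Insertion path: 28
Result: insert 25 as left child of 28
Final tree (level order): [28, 25, 48, None, None, 36, None, 30]


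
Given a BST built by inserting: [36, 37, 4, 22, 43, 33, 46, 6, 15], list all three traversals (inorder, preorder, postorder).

Tree insertion order: [36, 37, 4, 22, 43, 33, 46, 6, 15]
Tree (level-order array): [36, 4, 37, None, 22, None, 43, 6, 33, None, 46, None, 15]
Inorder (L, root, R): [4, 6, 15, 22, 33, 36, 37, 43, 46]
Preorder (root, L, R): [36, 4, 22, 6, 15, 33, 37, 43, 46]
Postorder (L, R, root): [15, 6, 33, 22, 4, 46, 43, 37, 36]


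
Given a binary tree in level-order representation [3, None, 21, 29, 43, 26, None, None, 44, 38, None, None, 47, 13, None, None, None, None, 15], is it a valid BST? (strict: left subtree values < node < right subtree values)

Level-order array: [3, None, 21, 29, 43, 26, None, None, 44, 38, None, None, 47, 13, None, None, None, None, 15]
Validate using subtree bounds (lo, hi): at each node, require lo < value < hi,
then recurse left with hi=value and right with lo=value.
Preorder trace (stopping at first violation):
  at node 3 with bounds (-inf, +inf): OK
  at node 21 with bounds (3, +inf): OK
  at node 29 with bounds (3, 21): VIOLATION
Node 29 violates its bound: not (3 < 29 < 21).
Result: Not a valid BST


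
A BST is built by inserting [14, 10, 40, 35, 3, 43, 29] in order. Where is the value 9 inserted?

Starting tree (level order): [14, 10, 40, 3, None, 35, 43, None, None, 29]
Insertion path: 14 -> 10 -> 3
Result: insert 9 as right child of 3
Final tree (level order): [14, 10, 40, 3, None, 35, 43, None, 9, 29]


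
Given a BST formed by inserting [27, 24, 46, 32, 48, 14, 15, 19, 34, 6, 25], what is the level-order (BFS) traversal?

Tree insertion order: [27, 24, 46, 32, 48, 14, 15, 19, 34, 6, 25]
Tree (level-order array): [27, 24, 46, 14, 25, 32, 48, 6, 15, None, None, None, 34, None, None, None, None, None, 19]
BFS from the root, enqueuing left then right child of each popped node:
  queue [27] -> pop 27, enqueue [24, 46], visited so far: [27]
  queue [24, 46] -> pop 24, enqueue [14, 25], visited so far: [27, 24]
  queue [46, 14, 25] -> pop 46, enqueue [32, 48], visited so far: [27, 24, 46]
  queue [14, 25, 32, 48] -> pop 14, enqueue [6, 15], visited so far: [27, 24, 46, 14]
  queue [25, 32, 48, 6, 15] -> pop 25, enqueue [none], visited so far: [27, 24, 46, 14, 25]
  queue [32, 48, 6, 15] -> pop 32, enqueue [34], visited so far: [27, 24, 46, 14, 25, 32]
  queue [48, 6, 15, 34] -> pop 48, enqueue [none], visited so far: [27, 24, 46, 14, 25, 32, 48]
  queue [6, 15, 34] -> pop 6, enqueue [none], visited so far: [27, 24, 46, 14, 25, 32, 48, 6]
  queue [15, 34] -> pop 15, enqueue [19], visited so far: [27, 24, 46, 14, 25, 32, 48, 6, 15]
  queue [34, 19] -> pop 34, enqueue [none], visited so far: [27, 24, 46, 14, 25, 32, 48, 6, 15, 34]
  queue [19] -> pop 19, enqueue [none], visited so far: [27, 24, 46, 14, 25, 32, 48, 6, 15, 34, 19]
Result: [27, 24, 46, 14, 25, 32, 48, 6, 15, 34, 19]


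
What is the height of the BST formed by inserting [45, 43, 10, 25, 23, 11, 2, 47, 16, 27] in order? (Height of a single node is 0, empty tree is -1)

Insertion order: [45, 43, 10, 25, 23, 11, 2, 47, 16, 27]
Tree (level-order array): [45, 43, 47, 10, None, None, None, 2, 25, None, None, 23, 27, 11, None, None, None, None, 16]
Compute height bottom-up (empty subtree = -1):
  height(2) = 1 + max(-1, -1) = 0
  height(16) = 1 + max(-1, -1) = 0
  height(11) = 1 + max(-1, 0) = 1
  height(23) = 1 + max(1, -1) = 2
  height(27) = 1 + max(-1, -1) = 0
  height(25) = 1 + max(2, 0) = 3
  height(10) = 1 + max(0, 3) = 4
  height(43) = 1 + max(4, -1) = 5
  height(47) = 1 + max(-1, -1) = 0
  height(45) = 1 + max(5, 0) = 6
Height = 6


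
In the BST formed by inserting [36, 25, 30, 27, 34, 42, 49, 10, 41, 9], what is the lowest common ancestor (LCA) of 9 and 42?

Tree insertion order: [36, 25, 30, 27, 34, 42, 49, 10, 41, 9]
Tree (level-order array): [36, 25, 42, 10, 30, 41, 49, 9, None, 27, 34]
In a BST, the LCA of p=9, q=42 is the first node v on the
root-to-leaf path with p <= v <= q (go left if both < v, right if both > v).
Walk from root:
  at 36: 9 <= 36 <= 42, this is the LCA
LCA = 36


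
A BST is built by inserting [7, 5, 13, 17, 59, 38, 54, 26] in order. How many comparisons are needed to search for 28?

Search path for 28: 7 -> 13 -> 17 -> 59 -> 38 -> 26
Found: False
Comparisons: 6


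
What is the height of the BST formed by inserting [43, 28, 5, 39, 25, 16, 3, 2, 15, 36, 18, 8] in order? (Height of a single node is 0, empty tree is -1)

Insertion order: [43, 28, 5, 39, 25, 16, 3, 2, 15, 36, 18, 8]
Tree (level-order array): [43, 28, None, 5, 39, 3, 25, 36, None, 2, None, 16, None, None, None, None, None, 15, 18, 8]
Compute height bottom-up (empty subtree = -1):
  height(2) = 1 + max(-1, -1) = 0
  height(3) = 1 + max(0, -1) = 1
  height(8) = 1 + max(-1, -1) = 0
  height(15) = 1 + max(0, -1) = 1
  height(18) = 1 + max(-1, -1) = 0
  height(16) = 1 + max(1, 0) = 2
  height(25) = 1 + max(2, -1) = 3
  height(5) = 1 + max(1, 3) = 4
  height(36) = 1 + max(-1, -1) = 0
  height(39) = 1 + max(0, -1) = 1
  height(28) = 1 + max(4, 1) = 5
  height(43) = 1 + max(5, -1) = 6
Height = 6


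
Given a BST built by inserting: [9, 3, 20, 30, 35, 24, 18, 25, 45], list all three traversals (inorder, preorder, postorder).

Tree insertion order: [9, 3, 20, 30, 35, 24, 18, 25, 45]
Tree (level-order array): [9, 3, 20, None, None, 18, 30, None, None, 24, 35, None, 25, None, 45]
Inorder (L, root, R): [3, 9, 18, 20, 24, 25, 30, 35, 45]
Preorder (root, L, R): [9, 3, 20, 18, 30, 24, 25, 35, 45]
Postorder (L, R, root): [3, 18, 25, 24, 45, 35, 30, 20, 9]


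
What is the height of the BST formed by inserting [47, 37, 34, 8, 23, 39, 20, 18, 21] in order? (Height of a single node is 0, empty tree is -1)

Insertion order: [47, 37, 34, 8, 23, 39, 20, 18, 21]
Tree (level-order array): [47, 37, None, 34, 39, 8, None, None, None, None, 23, 20, None, 18, 21]
Compute height bottom-up (empty subtree = -1):
  height(18) = 1 + max(-1, -1) = 0
  height(21) = 1 + max(-1, -1) = 0
  height(20) = 1 + max(0, 0) = 1
  height(23) = 1 + max(1, -1) = 2
  height(8) = 1 + max(-1, 2) = 3
  height(34) = 1 + max(3, -1) = 4
  height(39) = 1 + max(-1, -1) = 0
  height(37) = 1 + max(4, 0) = 5
  height(47) = 1 + max(5, -1) = 6
Height = 6


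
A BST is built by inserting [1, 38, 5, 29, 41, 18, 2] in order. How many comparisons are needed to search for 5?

Search path for 5: 1 -> 38 -> 5
Found: True
Comparisons: 3


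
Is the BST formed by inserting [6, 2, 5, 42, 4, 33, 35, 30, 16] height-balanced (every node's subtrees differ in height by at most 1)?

Tree (level-order array): [6, 2, 42, None, 5, 33, None, 4, None, 30, 35, None, None, 16]
Definition: a tree is height-balanced if, at every node, |h(left) - h(right)| <= 1 (empty subtree has height -1).
Bottom-up per-node check:
  node 4: h_left=-1, h_right=-1, diff=0 [OK], height=0
  node 5: h_left=0, h_right=-1, diff=1 [OK], height=1
  node 2: h_left=-1, h_right=1, diff=2 [FAIL (|-1-1|=2 > 1)], height=2
  node 16: h_left=-1, h_right=-1, diff=0 [OK], height=0
  node 30: h_left=0, h_right=-1, diff=1 [OK], height=1
  node 35: h_left=-1, h_right=-1, diff=0 [OK], height=0
  node 33: h_left=1, h_right=0, diff=1 [OK], height=2
  node 42: h_left=2, h_right=-1, diff=3 [FAIL (|2--1|=3 > 1)], height=3
  node 6: h_left=2, h_right=3, diff=1 [OK], height=4
Node 2 violates the condition: |-1 - 1| = 2 > 1.
Result: Not balanced


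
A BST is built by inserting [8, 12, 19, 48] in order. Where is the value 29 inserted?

Starting tree (level order): [8, None, 12, None, 19, None, 48]
Insertion path: 8 -> 12 -> 19 -> 48
Result: insert 29 as left child of 48
Final tree (level order): [8, None, 12, None, 19, None, 48, 29]


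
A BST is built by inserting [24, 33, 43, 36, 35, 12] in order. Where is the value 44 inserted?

Starting tree (level order): [24, 12, 33, None, None, None, 43, 36, None, 35]
Insertion path: 24 -> 33 -> 43
Result: insert 44 as right child of 43
Final tree (level order): [24, 12, 33, None, None, None, 43, 36, 44, 35]


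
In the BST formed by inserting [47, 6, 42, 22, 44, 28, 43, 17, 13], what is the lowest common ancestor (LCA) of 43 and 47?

Tree insertion order: [47, 6, 42, 22, 44, 28, 43, 17, 13]
Tree (level-order array): [47, 6, None, None, 42, 22, 44, 17, 28, 43, None, 13]
In a BST, the LCA of p=43, q=47 is the first node v on the
root-to-leaf path with p <= v <= q (go left if both < v, right if both > v).
Walk from root:
  at 47: 43 <= 47 <= 47, this is the LCA
LCA = 47


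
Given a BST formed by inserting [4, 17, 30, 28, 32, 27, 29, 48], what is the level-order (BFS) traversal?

Tree insertion order: [4, 17, 30, 28, 32, 27, 29, 48]
Tree (level-order array): [4, None, 17, None, 30, 28, 32, 27, 29, None, 48]
BFS from the root, enqueuing left then right child of each popped node:
  queue [4] -> pop 4, enqueue [17], visited so far: [4]
  queue [17] -> pop 17, enqueue [30], visited so far: [4, 17]
  queue [30] -> pop 30, enqueue [28, 32], visited so far: [4, 17, 30]
  queue [28, 32] -> pop 28, enqueue [27, 29], visited so far: [4, 17, 30, 28]
  queue [32, 27, 29] -> pop 32, enqueue [48], visited so far: [4, 17, 30, 28, 32]
  queue [27, 29, 48] -> pop 27, enqueue [none], visited so far: [4, 17, 30, 28, 32, 27]
  queue [29, 48] -> pop 29, enqueue [none], visited so far: [4, 17, 30, 28, 32, 27, 29]
  queue [48] -> pop 48, enqueue [none], visited so far: [4, 17, 30, 28, 32, 27, 29, 48]
Result: [4, 17, 30, 28, 32, 27, 29, 48]


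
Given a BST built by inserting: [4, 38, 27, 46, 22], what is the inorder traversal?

Tree insertion order: [4, 38, 27, 46, 22]
Tree (level-order array): [4, None, 38, 27, 46, 22]
Inorder traversal: [4, 22, 27, 38, 46]


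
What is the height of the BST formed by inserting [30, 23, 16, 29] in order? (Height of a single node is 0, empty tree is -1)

Insertion order: [30, 23, 16, 29]
Tree (level-order array): [30, 23, None, 16, 29]
Compute height bottom-up (empty subtree = -1):
  height(16) = 1 + max(-1, -1) = 0
  height(29) = 1 + max(-1, -1) = 0
  height(23) = 1 + max(0, 0) = 1
  height(30) = 1 + max(1, -1) = 2
Height = 2


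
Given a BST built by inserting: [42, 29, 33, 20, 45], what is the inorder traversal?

Tree insertion order: [42, 29, 33, 20, 45]
Tree (level-order array): [42, 29, 45, 20, 33]
Inorder traversal: [20, 29, 33, 42, 45]


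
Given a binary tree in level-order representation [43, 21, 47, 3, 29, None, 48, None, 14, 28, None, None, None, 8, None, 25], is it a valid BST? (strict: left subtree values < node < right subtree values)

Level-order array: [43, 21, 47, 3, 29, None, 48, None, 14, 28, None, None, None, 8, None, 25]
Validate using subtree bounds (lo, hi): at each node, require lo < value < hi,
then recurse left with hi=value and right with lo=value.
Preorder trace (stopping at first violation):
  at node 43 with bounds (-inf, +inf): OK
  at node 21 with bounds (-inf, 43): OK
  at node 3 with bounds (-inf, 21): OK
  at node 14 with bounds (3, 21): OK
  at node 8 with bounds (3, 14): OK
  at node 29 with bounds (21, 43): OK
  at node 28 with bounds (21, 29): OK
  at node 25 with bounds (21, 28): OK
  at node 47 with bounds (43, +inf): OK
  at node 48 with bounds (47, +inf): OK
No violation found at any node.
Result: Valid BST


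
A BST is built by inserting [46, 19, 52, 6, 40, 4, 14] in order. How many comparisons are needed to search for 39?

Search path for 39: 46 -> 19 -> 40
Found: False
Comparisons: 3


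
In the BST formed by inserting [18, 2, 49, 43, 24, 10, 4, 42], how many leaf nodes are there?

Tree built from: [18, 2, 49, 43, 24, 10, 4, 42]
Tree (level-order array): [18, 2, 49, None, 10, 43, None, 4, None, 24, None, None, None, None, 42]
Rule: A leaf has 0 children.
Per-node child counts:
  node 18: 2 child(ren)
  node 2: 1 child(ren)
  node 10: 1 child(ren)
  node 4: 0 child(ren)
  node 49: 1 child(ren)
  node 43: 1 child(ren)
  node 24: 1 child(ren)
  node 42: 0 child(ren)
Matching nodes: [4, 42]
Count of leaf nodes: 2


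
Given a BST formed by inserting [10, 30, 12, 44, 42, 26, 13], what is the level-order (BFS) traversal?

Tree insertion order: [10, 30, 12, 44, 42, 26, 13]
Tree (level-order array): [10, None, 30, 12, 44, None, 26, 42, None, 13]
BFS from the root, enqueuing left then right child of each popped node:
  queue [10] -> pop 10, enqueue [30], visited so far: [10]
  queue [30] -> pop 30, enqueue [12, 44], visited so far: [10, 30]
  queue [12, 44] -> pop 12, enqueue [26], visited so far: [10, 30, 12]
  queue [44, 26] -> pop 44, enqueue [42], visited so far: [10, 30, 12, 44]
  queue [26, 42] -> pop 26, enqueue [13], visited so far: [10, 30, 12, 44, 26]
  queue [42, 13] -> pop 42, enqueue [none], visited so far: [10, 30, 12, 44, 26, 42]
  queue [13] -> pop 13, enqueue [none], visited so far: [10, 30, 12, 44, 26, 42, 13]
Result: [10, 30, 12, 44, 26, 42, 13]


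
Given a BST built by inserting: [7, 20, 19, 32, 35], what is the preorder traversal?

Tree insertion order: [7, 20, 19, 32, 35]
Tree (level-order array): [7, None, 20, 19, 32, None, None, None, 35]
Preorder traversal: [7, 20, 19, 32, 35]


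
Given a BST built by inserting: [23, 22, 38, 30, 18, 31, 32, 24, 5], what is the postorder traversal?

Tree insertion order: [23, 22, 38, 30, 18, 31, 32, 24, 5]
Tree (level-order array): [23, 22, 38, 18, None, 30, None, 5, None, 24, 31, None, None, None, None, None, 32]
Postorder traversal: [5, 18, 22, 24, 32, 31, 30, 38, 23]


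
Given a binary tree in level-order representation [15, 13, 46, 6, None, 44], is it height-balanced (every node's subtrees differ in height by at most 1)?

Tree (level-order array): [15, 13, 46, 6, None, 44]
Definition: a tree is height-balanced if, at every node, |h(left) - h(right)| <= 1 (empty subtree has height -1).
Bottom-up per-node check:
  node 6: h_left=-1, h_right=-1, diff=0 [OK], height=0
  node 13: h_left=0, h_right=-1, diff=1 [OK], height=1
  node 44: h_left=-1, h_right=-1, diff=0 [OK], height=0
  node 46: h_left=0, h_right=-1, diff=1 [OK], height=1
  node 15: h_left=1, h_right=1, diff=0 [OK], height=2
All nodes satisfy the balance condition.
Result: Balanced


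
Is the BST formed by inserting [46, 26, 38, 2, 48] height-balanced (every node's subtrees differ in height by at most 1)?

Tree (level-order array): [46, 26, 48, 2, 38]
Definition: a tree is height-balanced if, at every node, |h(left) - h(right)| <= 1 (empty subtree has height -1).
Bottom-up per-node check:
  node 2: h_left=-1, h_right=-1, diff=0 [OK], height=0
  node 38: h_left=-1, h_right=-1, diff=0 [OK], height=0
  node 26: h_left=0, h_right=0, diff=0 [OK], height=1
  node 48: h_left=-1, h_right=-1, diff=0 [OK], height=0
  node 46: h_left=1, h_right=0, diff=1 [OK], height=2
All nodes satisfy the balance condition.
Result: Balanced


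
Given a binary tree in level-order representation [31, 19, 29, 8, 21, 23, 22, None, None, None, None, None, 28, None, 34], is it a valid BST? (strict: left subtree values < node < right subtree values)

Level-order array: [31, 19, 29, 8, 21, 23, 22, None, None, None, None, None, 28, None, 34]
Validate using subtree bounds (lo, hi): at each node, require lo < value < hi,
then recurse left with hi=value and right with lo=value.
Preorder trace (stopping at first violation):
  at node 31 with bounds (-inf, +inf): OK
  at node 19 with bounds (-inf, 31): OK
  at node 8 with bounds (-inf, 19): OK
  at node 21 with bounds (19, 31): OK
  at node 29 with bounds (31, +inf): VIOLATION
Node 29 violates its bound: not (31 < 29 < +inf).
Result: Not a valid BST


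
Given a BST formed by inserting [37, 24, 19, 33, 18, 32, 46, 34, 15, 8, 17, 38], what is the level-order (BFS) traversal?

Tree insertion order: [37, 24, 19, 33, 18, 32, 46, 34, 15, 8, 17, 38]
Tree (level-order array): [37, 24, 46, 19, 33, 38, None, 18, None, 32, 34, None, None, 15, None, None, None, None, None, 8, 17]
BFS from the root, enqueuing left then right child of each popped node:
  queue [37] -> pop 37, enqueue [24, 46], visited so far: [37]
  queue [24, 46] -> pop 24, enqueue [19, 33], visited so far: [37, 24]
  queue [46, 19, 33] -> pop 46, enqueue [38], visited so far: [37, 24, 46]
  queue [19, 33, 38] -> pop 19, enqueue [18], visited so far: [37, 24, 46, 19]
  queue [33, 38, 18] -> pop 33, enqueue [32, 34], visited so far: [37, 24, 46, 19, 33]
  queue [38, 18, 32, 34] -> pop 38, enqueue [none], visited so far: [37, 24, 46, 19, 33, 38]
  queue [18, 32, 34] -> pop 18, enqueue [15], visited so far: [37, 24, 46, 19, 33, 38, 18]
  queue [32, 34, 15] -> pop 32, enqueue [none], visited so far: [37, 24, 46, 19, 33, 38, 18, 32]
  queue [34, 15] -> pop 34, enqueue [none], visited so far: [37, 24, 46, 19, 33, 38, 18, 32, 34]
  queue [15] -> pop 15, enqueue [8, 17], visited so far: [37, 24, 46, 19, 33, 38, 18, 32, 34, 15]
  queue [8, 17] -> pop 8, enqueue [none], visited so far: [37, 24, 46, 19, 33, 38, 18, 32, 34, 15, 8]
  queue [17] -> pop 17, enqueue [none], visited so far: [37, 24, 46, 19, 33, 38, 18, 32, 34, 15, 8, 17]
Result: [37, 24, 46, 19, 33, 38, 18, 32, 34, 15, 8, 17]


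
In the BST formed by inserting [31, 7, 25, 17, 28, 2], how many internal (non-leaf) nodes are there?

Tree built from: [31, 7, 25, 17, 28, 2]
Tree (level-order array): [31, 7, None, 2, 25, None, None, 17, 28]
Rule: An internal node has at least one child.
Per-node child counts:
  node 31: 1 child(ren)
  node 7: 2 child(ren)
  node 2: 0 child(ren)
  node 25: 2 child(ren)
  node 17: 0 child(ren)
  node 28: 0 child(ren)
Matching nodes: [31, 7, 25]
Count of internal (non-leaf) nodes: 3


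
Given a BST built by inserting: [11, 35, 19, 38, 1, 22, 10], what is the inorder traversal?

Tree insertion order: [11, 35, 19, 38, 1, 22, 10]
Tree (level-order array): [11, 1, 35, None, 10, 19, 38, None, None, None, 22]
Inorder traversal: [1, 10, 11, 19, 22, 35, 38]


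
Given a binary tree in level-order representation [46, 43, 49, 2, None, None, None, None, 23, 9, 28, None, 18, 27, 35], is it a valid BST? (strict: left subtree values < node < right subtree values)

Level-order array: [46, 43, 49, 2, None, None, None, None, 23, 9, 28, None, 18, 27, 35]
Validate using subtree bounds (lo, hi): at each node, require lo < value < hi,
then recurse left with hi=value and right with lo=value.
Preorder trace (stopping at first violation):
  at node 46 with bounds (-inf, +inf): OK
  at node 43 with bounds (-inf, 46): OK
  at node 2 with bounds (-inf, 43): OK
  at node 23 with bounds (2, 43): OK
  at node 9 with bounds (2, 23): OK
  at node 18 with bounds (9, 23): OK
  at node 28 with bounds (23, 43): OK
  at node 27 with bounds (23, 28): OK
  at node 35 with bounds (28, 43): OK
  at node 49 with bounds (46, +inf): OK
No violation found at any node.
Result: Valid BST


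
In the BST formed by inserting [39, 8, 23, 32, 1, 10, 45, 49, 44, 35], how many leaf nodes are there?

Tree built from: [39, 8, 23, 32, 1, 10, 45, 49, 44, 35]
Tree (level-order array): [39, 8, 45, 1, 23, 44, 49, None, None, 10, 32, None, None, None, None, None, None, None, 35]
Rule: A leaf has 0 children.
Per-node child counts:
  node 39: 2 child(ren)
  node 8: 2 child(ren)
  node 1: 0 child(ren)
  node 23: 2 child(ren)
  node 10: 0 child(ren)
  node 32: 1 child(ren)
  node 35: 0 child(ren)
  node 45: 2 child(ren)
  node 44: 0 child(ren)
  node 49: 0 child(ren)
Matching nodes: [1, 10, 35, 44, 49]
Count of leaf nodes: 5


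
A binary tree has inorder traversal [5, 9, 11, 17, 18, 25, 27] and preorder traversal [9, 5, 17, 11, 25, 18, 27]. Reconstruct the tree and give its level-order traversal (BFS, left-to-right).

Inorder:  [5, 9, 11, 17, 18, 25, 27]
Preorder: [9, 5, 17, 11, 25, 18, 27]
Algorithm: preorder visits root first, so consume preorder in order;
for each root, split the current inorder slice at that value into
left-subtree inorder and right-subtree inorder, then recurse.
Recursive splits:
  root=9; inorder splits into left=[5], right=[11, 17, 18, 25, 27]
  root=5; inorder splits into left=[], right=[]
  root=17; inorder splits into left=[11], right=[18, 25, 27]
  root=11; inorder splits into left=[], right=[]
  root=25; inorder splits into left=[18], right=[27]
  root=18; inorder splits into left=[], right=[]
  root=27; inorder splits into left=[], right=[]
Reconstructed level-order: [9, 5, 17, 11, 25, 18, 27]


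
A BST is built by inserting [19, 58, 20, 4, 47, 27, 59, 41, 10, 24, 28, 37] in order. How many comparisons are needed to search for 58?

Search path for 58: 19 -> 58
Found: True
Comparisons: 2
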